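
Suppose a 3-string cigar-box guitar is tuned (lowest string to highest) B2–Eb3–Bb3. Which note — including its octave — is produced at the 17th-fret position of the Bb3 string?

Bb3 is MIDI 58. Adding 17 gives 75, which is Eb5.

Eb5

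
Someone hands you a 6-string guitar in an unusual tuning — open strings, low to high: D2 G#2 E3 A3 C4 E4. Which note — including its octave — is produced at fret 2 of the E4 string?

The open E4 string plus 2 semitones: E–F–F#.
No B→C boundary is crossed, so the octave stays at 4.
(Equivalently spelled Gb4.)

F#4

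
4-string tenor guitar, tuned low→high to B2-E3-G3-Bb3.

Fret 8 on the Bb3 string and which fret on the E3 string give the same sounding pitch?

14

Fret 8 on Bb3 is MIDI 58 + 8 = 66 (Gb4). On the E3 string (open MIDI 52), that pitch is 66 − 52 = fret 14.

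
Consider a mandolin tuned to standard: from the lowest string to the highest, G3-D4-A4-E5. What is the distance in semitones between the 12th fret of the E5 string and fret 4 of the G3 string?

29 semitones

E5 at fret 12 → E6 (MIDI 88); G3 at fret 4 → B3 (MIDI 59).
88 − 59 = 29, so the two pitches are 29 semitones apart, with E6 the higher.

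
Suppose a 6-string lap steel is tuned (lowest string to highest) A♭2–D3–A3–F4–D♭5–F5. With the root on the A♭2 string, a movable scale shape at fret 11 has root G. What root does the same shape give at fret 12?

Moving from fret 11 to fret 12 shifts the root by 1 semitone.
G up 1 semitone is A♭.

A♭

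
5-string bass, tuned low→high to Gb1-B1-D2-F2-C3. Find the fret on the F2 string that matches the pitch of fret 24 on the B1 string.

18

Fret 24 on B1 is MIDI 35 + 24 = 59 (B3). On the F2 string (open MIDI 41), that pitch is 59 − 41 = fret 18.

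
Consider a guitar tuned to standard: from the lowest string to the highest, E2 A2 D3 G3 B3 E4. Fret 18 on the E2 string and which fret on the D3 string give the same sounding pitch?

8

E2 at fret 18 is E2 + 18 semitones = A#3.
The open D3 string is 10 semitones above the open E2, so the same pitch on the D3 string lies at fret 18 − 10 = 8.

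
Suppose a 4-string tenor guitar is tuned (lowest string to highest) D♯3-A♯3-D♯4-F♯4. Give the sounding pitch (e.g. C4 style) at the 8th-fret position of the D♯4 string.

B4

Each fret is one semitone, so D♯4 + 8 = B4.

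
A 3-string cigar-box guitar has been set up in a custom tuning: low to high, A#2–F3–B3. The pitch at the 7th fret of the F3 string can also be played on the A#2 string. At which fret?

F3 at fret 7 is F3 + 7 semitones = C4.
The open A#2 string is 7 semitones below the open F3, so the same pitch on the A#2 string lies at fret 7 + 7 = 14.

14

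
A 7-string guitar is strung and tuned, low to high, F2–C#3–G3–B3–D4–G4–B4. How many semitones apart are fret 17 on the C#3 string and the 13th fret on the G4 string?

C#3 at fret 17 → F#4 (MIDI 66); G4 at fret 13 → G#5 (MIDI 80).
66 − 80 = -14, so the two pitches are 14 semitones apart, with G#5 the higher.

14 semitones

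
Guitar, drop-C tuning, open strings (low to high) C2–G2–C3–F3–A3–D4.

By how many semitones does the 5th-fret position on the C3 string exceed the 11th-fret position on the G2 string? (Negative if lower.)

C3 at fret 5 → F3 (MIDI 53); G2 at fret 11 → F♯3 (MIDI 54).
53 − 54 = -1, so the two pitches are 1 semitone apart.

-1 semitone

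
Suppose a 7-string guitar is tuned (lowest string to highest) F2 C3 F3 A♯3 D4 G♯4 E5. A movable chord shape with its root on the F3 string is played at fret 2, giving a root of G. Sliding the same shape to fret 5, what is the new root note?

Moving from fret 2 to fret 5 shifts the root by 3 semitones.
G up 3 semitones is A♯.

A♯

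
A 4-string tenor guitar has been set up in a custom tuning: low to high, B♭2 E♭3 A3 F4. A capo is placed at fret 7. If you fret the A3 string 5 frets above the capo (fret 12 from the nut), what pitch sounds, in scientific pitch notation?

The capo raises the open A3 by 7 semitones to E4; fretting 5 more gives A3 + 7 + 5 = A3 + 12 semitones = A4.

A4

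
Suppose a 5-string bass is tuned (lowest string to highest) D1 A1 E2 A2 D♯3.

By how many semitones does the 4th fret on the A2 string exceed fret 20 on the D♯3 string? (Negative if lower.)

-22 semitones

A2 at fret 4 → C♯3 (MIDI 49); D♯3 at fret 20 → B4 (MIDI 71).
49 − 71 = -22, so the two pitches are 22 semitones apart.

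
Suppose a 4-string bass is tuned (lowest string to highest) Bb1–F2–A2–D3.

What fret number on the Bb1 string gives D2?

D2 is 4 semitones above the open Bb1 (Bb–B–C–Db–D), so it sits at fret 4.

4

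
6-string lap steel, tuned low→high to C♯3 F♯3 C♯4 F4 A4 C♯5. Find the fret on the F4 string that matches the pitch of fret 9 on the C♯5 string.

17

C♯5 at fret 9 is C♯5 + 9 semitones = A♯5.
The open F4 string is 8 semitones below the open C♯5, so the same pitch on the F4 string lies at fret 9 + 8 = 17.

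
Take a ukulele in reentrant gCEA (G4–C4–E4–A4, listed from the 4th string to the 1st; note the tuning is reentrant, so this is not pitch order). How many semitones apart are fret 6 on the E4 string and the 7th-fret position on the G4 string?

E4 at fret 6 → A#4 (MIDI 70); G4 at fret 7 → D5 (MIDI 74).
70 − 74 = -4, so the two pitches are 4 semitones apart, with D5 the higher.

4 semitones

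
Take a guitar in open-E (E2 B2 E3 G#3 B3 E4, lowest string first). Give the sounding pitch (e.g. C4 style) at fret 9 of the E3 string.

Each fret is one semitone, so E3 + 9 = C#4.

C#4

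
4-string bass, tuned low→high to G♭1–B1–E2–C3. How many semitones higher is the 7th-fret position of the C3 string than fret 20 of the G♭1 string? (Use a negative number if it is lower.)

5 semitones

C3 at fret 7 → G3 (MIDI 55); G♭1 at fret 20 → D3 (MIDI 50).
55 − 50 = 5, so the two pitches are 5 semitones apart.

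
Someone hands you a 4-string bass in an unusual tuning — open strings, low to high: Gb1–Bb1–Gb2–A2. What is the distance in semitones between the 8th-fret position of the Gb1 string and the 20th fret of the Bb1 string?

Gb1 at fret 8 → D2 (MIDI 38); Bb1 at fret 20 → Gb3 (MIDI 54).
38 − 54 = -16, so the two pitches are 16 semitones apart, with Gb3 the higher.

16 semitones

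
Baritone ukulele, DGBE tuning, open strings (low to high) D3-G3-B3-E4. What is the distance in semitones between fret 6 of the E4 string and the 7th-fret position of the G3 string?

E4 at fret 6 → A#4 (MIDI 70); G3 at fret 7 → D4 (MIDI 62).
70 − 62 = 8, so the two pitches are 8 semitones apart, with A#4 the higher.

8 semitones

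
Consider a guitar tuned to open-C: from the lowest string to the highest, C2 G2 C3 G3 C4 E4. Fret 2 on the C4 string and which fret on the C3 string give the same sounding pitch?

C4 at fret 2 is C4 + 2 semitones = D4.
The open C3 string is 12 semitones below the open C4, so the same pitch on the C3 string lies at fret 2 + 12 = 14.

14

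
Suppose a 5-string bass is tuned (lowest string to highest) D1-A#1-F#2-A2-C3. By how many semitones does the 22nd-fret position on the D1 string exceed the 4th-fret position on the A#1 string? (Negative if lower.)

D1 at fret 22 → C3 (MIDI 48); A#1 at fret 4 → D2 (MIDI 38).
48 − 38 = 10, so the two pitches are 10 semitones apart.

10 semitones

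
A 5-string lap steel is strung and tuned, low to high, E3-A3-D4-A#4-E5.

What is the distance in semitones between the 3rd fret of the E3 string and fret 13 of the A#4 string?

28 semitones

E3 at fret 3 → G3 (MIDI 55); A#4 at fret 13 → B5 (MIDI 83).
55 − 83 = -28, so the two pitches are 28 semitones apart, with B5 the higher.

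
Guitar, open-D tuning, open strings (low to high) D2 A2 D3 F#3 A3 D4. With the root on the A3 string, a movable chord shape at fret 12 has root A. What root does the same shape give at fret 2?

Moving from fret 12 to fret 2 shifts the root by -10 semitones.
A down 10 semitones is B.

B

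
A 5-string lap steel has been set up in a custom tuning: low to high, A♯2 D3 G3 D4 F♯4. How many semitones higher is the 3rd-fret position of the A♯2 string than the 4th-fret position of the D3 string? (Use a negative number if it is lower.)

A♯2 at fret 3 → C♯3 (MIDI 49); D3 at fret 4 → F♯3 (MIDI 54).
49 − 54 = -5, so the two pitches are 5 semitones apart.

-5 semitones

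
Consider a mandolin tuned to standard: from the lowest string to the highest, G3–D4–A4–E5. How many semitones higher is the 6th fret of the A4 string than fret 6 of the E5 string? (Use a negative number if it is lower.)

A4 at fret 6 → D#5 (MIDI 75); E5 at fret 6 → A#5 (MIDI 82).
75 − 82 = -7, so the two pitches are 7 semitones apart.

-7 semitones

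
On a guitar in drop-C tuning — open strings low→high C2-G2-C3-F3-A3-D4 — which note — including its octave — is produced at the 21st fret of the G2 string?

E4

G2 is MIDI 43. Adding 21 gives 64, which is E4.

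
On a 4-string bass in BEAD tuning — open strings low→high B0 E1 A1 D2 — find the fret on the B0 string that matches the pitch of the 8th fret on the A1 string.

18

A1 at fret 8 is A1 + 8 semitones = F2.
The open B0 string is 10 semitones below the open A1, so the same pitch on the B0 string lies at fret 8 + 10 = 18.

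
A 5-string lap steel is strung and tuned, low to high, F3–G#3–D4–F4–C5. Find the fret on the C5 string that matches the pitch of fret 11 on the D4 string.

1

Fret 11 on D4 is MIDI 62 + 11 = 73 (C#5). On the C5 string (open MIDI 72), that pitch is 73 − 72 = fret 1.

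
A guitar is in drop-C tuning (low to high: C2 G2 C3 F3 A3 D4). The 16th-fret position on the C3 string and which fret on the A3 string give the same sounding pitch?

C3 at fret 16 is C3 + 16 semitones = E4.
The open A3 string is 9 semitones above the open C3, so the same pitch on the A3 string lies at fret 16 − 9 = 7.

7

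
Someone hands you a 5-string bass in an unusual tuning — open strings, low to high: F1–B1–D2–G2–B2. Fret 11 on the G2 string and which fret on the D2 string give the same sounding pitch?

Fret 11 on G2 is MIDI 43 + 11 = 54 (G♭3). On the D2 string (open MIDI 38), that pitch is 54 − 38 = fret 16.

16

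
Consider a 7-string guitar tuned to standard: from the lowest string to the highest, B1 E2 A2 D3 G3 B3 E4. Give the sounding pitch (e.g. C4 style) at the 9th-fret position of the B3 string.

G♯4

Each fret is one semitone, so B3 + 9 = G♯4.
(Equivalently spelled A♭4.)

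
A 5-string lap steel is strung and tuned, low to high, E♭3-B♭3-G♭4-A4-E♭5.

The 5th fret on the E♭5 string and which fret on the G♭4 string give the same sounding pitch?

E♭5 at fret 5 is E♭5 + 5 semitones = A♭5.
The open G♭4 string is 9 semitones below the open E♭5, so the same pitch on the G♭4 string lies at fret 5 + 9 = 14.

14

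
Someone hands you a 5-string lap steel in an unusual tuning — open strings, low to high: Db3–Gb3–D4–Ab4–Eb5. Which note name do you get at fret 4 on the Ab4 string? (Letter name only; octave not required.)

C

Each fret is one semitone, so Ab4 + 4 = C.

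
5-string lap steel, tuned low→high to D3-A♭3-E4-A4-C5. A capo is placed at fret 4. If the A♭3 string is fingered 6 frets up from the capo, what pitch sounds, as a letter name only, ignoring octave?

G♭

The capo raises the open A♭3 by 4 semitones to C4; fretting 6 more gives A♭3 + 4 + 6 = A♭3 + 10 semitones, landing on G♭.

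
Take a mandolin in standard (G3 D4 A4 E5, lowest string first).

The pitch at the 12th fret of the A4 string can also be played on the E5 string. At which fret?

Fret 12 on A4 is MIDI 69 + 12 = 81 (A5). On the E5 string (open MIDI 76), that pitch is 81 − 76 = fret 5.

5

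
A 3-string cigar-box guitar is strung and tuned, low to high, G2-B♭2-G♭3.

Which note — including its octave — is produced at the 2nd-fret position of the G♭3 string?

A♭3

The open G♭3 string plus 2 semitones: Gb–G–Ab.
No B→C boundary is crossed, so the octave stays at 3.
(Equivalently spelled G♯3.)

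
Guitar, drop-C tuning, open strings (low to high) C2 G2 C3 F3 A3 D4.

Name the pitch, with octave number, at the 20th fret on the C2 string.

G#3

Each fret is one semitone, so C2 + 20 = G#3.
(Equivalently spelled Ab3.)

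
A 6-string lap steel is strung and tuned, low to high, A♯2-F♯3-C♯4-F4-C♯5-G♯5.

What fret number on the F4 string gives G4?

2

G4 is 2 semitones above the open F4 (F–F#–G), so it sits at fret 2.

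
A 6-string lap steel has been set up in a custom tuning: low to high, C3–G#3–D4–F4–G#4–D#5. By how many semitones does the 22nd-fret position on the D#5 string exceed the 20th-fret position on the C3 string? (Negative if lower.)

29 semitones

D#5 at fret 22 → C#7 (MIDI 97); C3 at fret 20 → G#4 (MIDI 68).
97 − 68 = 29, so the two pitches are 29 semitones apart.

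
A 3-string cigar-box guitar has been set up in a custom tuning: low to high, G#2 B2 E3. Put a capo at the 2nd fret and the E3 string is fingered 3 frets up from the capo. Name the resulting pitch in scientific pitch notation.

A3

The capo raises the open E3 by 2 semitones to F#3; fretting 3 more gives E3 + 2 + 3 = E3 + 5 semitones = A3.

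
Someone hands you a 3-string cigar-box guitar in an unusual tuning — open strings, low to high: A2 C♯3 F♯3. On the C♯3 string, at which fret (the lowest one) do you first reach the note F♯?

From C♯3, count semitones up the chromatic scale until reaching F♯: C#–D–D#–E–F–F# — 5 steps.

5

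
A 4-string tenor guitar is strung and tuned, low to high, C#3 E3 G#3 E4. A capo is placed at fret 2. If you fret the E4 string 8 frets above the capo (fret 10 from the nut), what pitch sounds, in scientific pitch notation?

D5

The capo raises the open E4 by 2 semitones to F#4; fretting 8 more gives E4 + 2 + 8 = E4 + 10 semitones = D5.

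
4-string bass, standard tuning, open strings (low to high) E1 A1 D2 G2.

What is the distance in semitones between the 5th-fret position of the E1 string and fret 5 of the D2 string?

E1 at fret 5 → A1 (MIDI 33); D2 at fret 5 → G2 (MIDI 43).
33 − 43 = -10, so the two pitches are 10 semitones apart, with G2 the higher.

10 semitones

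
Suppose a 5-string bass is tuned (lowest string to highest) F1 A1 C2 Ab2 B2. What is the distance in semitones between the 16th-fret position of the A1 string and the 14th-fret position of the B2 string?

12 semitones

A1 at fret 16 → Db3 (MIDI 49); B2 at fret 14 → Db4 (MIDI 61).
49 − 61 = -12, so the two pitches are 12 semitones apart, with Db4 the higher.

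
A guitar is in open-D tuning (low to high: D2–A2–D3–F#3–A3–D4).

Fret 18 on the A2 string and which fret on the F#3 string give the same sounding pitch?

9

A2 at fret 18 is A2 + 18 semitones = D#4.
The open F#3 string is 9 semitones above the open A2, so the same pitch on the F#3 string lies at fret 18 − 9 = 9.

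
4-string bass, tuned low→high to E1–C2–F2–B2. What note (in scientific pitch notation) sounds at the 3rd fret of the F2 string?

G#2

F2 is MIDI 41. Adding 3 gives 44, which is G#2.
(Equivalently spelled Ab2.)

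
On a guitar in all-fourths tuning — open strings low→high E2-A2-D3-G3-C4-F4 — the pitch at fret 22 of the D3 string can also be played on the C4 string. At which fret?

D3 at fret 22 is D3 + 22 semitones = C5.
The open C4 string is 10 semitones above the open D3, so the same pitch on the C4 string lies at fret 22 − 10 = 12.

12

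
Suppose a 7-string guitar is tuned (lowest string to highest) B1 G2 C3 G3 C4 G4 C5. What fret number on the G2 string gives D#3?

D#3 is 8 semitones above the open G2 (G–G#–A–A#–B–C–C#–D–D#), so it sits at fret 8.

8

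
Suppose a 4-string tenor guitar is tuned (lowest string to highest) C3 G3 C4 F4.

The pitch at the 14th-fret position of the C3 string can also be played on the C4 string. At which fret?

C3 at fret 14 is C3 + 14 semitones = D4.
The open C4 string is 12 semitones above the open C3, so the same pitch on the C4 string lies at fret 14 − 12 = 2.

2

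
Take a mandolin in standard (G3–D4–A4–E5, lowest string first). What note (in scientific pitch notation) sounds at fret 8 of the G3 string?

G3 is MIDI 55. Adding 8 gives 63, which is D#4.
(Equivalently spelled Eb4.)

D#4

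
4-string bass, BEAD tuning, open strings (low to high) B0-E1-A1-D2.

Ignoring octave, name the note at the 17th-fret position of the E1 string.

A

The open E1 string plus 17 semitones: E–F–F#–G–…–G–G#–A.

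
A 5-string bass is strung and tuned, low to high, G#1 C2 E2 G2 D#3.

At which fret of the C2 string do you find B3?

23

B3 is 23 semitones above the open C2 (C–C#–D–D#–…–A–A#–B), so it sits at fret 23.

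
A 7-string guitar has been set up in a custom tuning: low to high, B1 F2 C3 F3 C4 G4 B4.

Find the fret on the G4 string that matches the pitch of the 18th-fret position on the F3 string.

F3 at fret 18 is F3 + 18 semitones = B4.
The open G4 string is 14 semitones above the open F3, so the same pitch on the G4 string lies at fret 18 − 14 = 4.

4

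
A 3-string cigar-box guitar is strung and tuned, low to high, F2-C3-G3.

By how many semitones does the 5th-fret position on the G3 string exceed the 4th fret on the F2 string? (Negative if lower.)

15 semitones

G3 at fret 5 → C4 (MIDI 60); F2 at fret 4 → A2 (MIDI 45).
60 − 45 = 15, so the two pitches are 15 semitones apart.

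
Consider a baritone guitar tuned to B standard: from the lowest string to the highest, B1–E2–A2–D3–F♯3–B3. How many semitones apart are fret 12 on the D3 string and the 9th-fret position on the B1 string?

D3 at fret 12 → D4 (MIDI 62); B1 at fret 9 → G♯2 (MIDI 44).
62 − 44 = 18, so the two pitches are 18 semitones apart, with D4 the higher.

18 semitones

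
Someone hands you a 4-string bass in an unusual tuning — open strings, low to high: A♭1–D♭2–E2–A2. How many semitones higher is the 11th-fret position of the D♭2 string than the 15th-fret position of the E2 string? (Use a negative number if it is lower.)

D♭2 at fret 11 → C3 (MIDI 48); E2 at fret 15 → G3 (MIDI 55).
48 − 55 = -7, so the two pitches are 7 semitones apart.

-7 semitones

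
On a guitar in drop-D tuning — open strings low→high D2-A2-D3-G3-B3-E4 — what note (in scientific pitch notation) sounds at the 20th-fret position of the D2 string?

D2 is MIDI 38. Adding 20 gives 58, which is A#3.
(Equivalently spelled Bb3.)

A#3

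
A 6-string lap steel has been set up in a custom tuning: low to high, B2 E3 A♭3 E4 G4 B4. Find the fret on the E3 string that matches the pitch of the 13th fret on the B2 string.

Fret 13 on B2 is MIDI 47 + 13 = 60 (C4). On the E3 string (open MIDI 52), that pitch is 60 − 52 = fret 8.

8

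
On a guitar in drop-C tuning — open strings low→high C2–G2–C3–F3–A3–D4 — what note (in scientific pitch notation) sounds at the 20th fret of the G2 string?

D#4

The open G2 string plus 20 semitones: G–G#–A–A#–…–C#–D–D#.
The walk passes from B into C 2 times, so the octave number goes from 2 to 4.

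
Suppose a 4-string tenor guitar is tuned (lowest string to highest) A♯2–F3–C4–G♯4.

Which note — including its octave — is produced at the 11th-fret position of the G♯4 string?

G♯4 is MIDI 68. Adding 11 gives 79, which is G5.

G5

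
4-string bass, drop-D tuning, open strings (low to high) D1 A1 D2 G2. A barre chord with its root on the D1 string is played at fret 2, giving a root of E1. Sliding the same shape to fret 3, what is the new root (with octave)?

Moving from fret 2 to fret 3 shifts the root by 1 semitone.
E1 up 1 semitone is F1.

F1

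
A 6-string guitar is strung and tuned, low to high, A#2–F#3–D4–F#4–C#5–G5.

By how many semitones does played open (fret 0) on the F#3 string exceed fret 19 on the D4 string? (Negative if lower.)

F#3 at fret 0 → F#3 (MIDI 54); D4 at fret 19 → A5 (MIDI 81).
54 − 81 = -27, so the two pitches are 27 semitones apart.

-27 semitones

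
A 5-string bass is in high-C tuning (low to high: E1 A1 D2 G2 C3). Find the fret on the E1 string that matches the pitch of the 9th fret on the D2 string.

19

D2 at fret 9 is D2 + 9 semitones = B2.
The open E1 string is 10 semitones below the open D2, so the same pitch on the E1 string lies at fret 9 + 10 = 19.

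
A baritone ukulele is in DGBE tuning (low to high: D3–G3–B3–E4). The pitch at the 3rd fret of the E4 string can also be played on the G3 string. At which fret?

E4 at fret 3 is E4 + 3 semitones = G4.
The open G3 string is 9 semitones below the open E4, so the same pitch on the G3 string lies at fret 3 + 9 = 12.

12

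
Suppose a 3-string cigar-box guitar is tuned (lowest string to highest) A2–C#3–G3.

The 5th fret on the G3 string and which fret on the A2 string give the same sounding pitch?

Fret 5 on G3 is MIDI 55 + 5 = 60 (C4). On the A2 string (open MIDI 45), that pitch is 60 − 45 = fret 15.

15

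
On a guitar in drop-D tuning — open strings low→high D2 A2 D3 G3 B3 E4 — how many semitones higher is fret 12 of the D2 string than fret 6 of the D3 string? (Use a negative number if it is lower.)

-6 semitones

D2 at fret 12 → D3 (MIDI 50); D3 at fret 6 → G♯3 (MIDI 56).
50 − 56 = -6, so the two pitches are 6 semitones apart.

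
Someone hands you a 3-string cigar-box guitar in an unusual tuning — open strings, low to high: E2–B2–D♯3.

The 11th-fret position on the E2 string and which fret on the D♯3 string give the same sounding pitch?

0

E2 at fret 11 is E2 + 11 semitones = D♯3.
The open D♯3 string is 11 semitones above the open E2, so the same pitch on the D♯3 string lies at fret 11 − 11 = 0.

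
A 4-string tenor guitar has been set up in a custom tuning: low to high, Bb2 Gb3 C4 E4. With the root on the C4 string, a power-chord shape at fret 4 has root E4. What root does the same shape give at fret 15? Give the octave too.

Moving from fret 4 to fret 15 shifts the root by 11 semitones.
E4 up 11 semitones is Eb5.

Eb5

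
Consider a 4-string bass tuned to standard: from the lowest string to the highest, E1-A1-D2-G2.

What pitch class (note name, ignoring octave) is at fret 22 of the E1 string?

D

E1 is MIDI 28. Adding 22 gives 50; 50 mod 12 = 2, i.e. D.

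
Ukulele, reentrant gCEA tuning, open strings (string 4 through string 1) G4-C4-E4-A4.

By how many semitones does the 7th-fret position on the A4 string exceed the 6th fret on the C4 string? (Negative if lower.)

10 semitones

A4 at fret 7 → E5 (MIDI 76); C4 at fret 6 → F♯4 (MIDI 66).
76 − 66 = 10, so the two pitches are 10 semitones apart.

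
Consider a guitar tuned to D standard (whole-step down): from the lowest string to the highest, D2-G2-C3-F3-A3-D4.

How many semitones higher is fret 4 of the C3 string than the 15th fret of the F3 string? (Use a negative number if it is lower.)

C3 at fret 4 → E3 (MIDI 52); F3 at fret 15 → G#4 (MIDI 68).
52 − 68 = -16, so the two pitches are 16 semitones apart.

-16 semitones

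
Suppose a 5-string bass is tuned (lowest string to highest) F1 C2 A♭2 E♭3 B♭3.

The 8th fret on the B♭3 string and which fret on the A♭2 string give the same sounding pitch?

22

Fret 8 on B♭3 is MIDI 58 + 8 = 66 (G♭4). On the A♭2 string (open MIDI 44), that pitch is 66 − 44 = fret 22.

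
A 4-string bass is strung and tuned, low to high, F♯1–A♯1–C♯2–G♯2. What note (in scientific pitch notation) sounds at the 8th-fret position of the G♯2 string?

E3

The open G♯2 string plus 8 semitones: G#–A–A#–B–C–C#–D–D#–E.
The walk passes from B into C once, so the octave number goes from 2 to 3.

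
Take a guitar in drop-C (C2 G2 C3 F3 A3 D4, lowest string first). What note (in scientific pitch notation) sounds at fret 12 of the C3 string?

C4

C3 is MIDI 48. Adding 12 gives 60, which is C4.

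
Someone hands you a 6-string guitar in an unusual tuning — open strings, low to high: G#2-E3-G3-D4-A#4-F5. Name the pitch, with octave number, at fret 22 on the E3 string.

The open E3 string plus 22 semitones: E–F–F#–G–…–C–C#–D.
The walk passes from B into C 2 times, so the octave number goes from 3 to 5.

D5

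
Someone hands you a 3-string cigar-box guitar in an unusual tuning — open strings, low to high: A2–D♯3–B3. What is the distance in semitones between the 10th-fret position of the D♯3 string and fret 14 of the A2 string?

D♯3 at fret 10 → C♯4 (MIDI 61); A2 at fret 14 → B3 (MIDI 59).
61 − 59 = 2, so the two pitches are 2 semitones apart, with C♯4 the higher.

2 semitones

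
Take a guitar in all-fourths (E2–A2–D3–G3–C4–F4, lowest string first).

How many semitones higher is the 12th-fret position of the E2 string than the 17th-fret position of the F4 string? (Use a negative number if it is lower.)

E2 at fret 12 → E3 (MIDI 52); F4 at fret 17 → A#5 (MIDI 82).
52 − 82 = -30, so the two pitches are 30 semitones apart.

-30 semitones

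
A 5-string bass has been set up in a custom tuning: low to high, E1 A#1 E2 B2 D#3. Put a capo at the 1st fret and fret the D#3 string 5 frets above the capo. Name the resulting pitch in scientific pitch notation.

A3

The capo raises the open D#3 by 1 semitone to E3; fretting 5 more gives D#3 + 1 + 5 = D#3 + 6 semitones = A3.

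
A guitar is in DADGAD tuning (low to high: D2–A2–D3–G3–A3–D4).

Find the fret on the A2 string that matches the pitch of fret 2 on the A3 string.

14

Fret 2 on A3 is MIDI 57 + 2 = 59 (B3). On the A2 string (open MIDI 45), that pitch is 59 − 45 = fret 14.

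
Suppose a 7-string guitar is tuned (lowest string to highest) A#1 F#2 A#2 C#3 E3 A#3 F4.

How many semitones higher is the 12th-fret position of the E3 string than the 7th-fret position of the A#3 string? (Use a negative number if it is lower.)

-1 semitone

E3 at fret 12 → E4 (MIDI 64); A#3 at fret 7 → F4 (MIDI 65).
64 − 65 = -1, so the two pitches are 1 semitone apart.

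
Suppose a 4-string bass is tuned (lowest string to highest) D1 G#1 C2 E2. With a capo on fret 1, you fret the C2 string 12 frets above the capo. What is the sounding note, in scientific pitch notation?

The capo raises the open C2 by 1 semitone to C#2; fretting 12 more gives C2 + 1 + 12 = C2 + 13 semitones = C#3.
(Also written Db.)

C#3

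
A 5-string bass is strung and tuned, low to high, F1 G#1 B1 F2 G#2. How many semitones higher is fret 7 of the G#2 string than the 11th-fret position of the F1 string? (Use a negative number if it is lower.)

G#2 at fret 7 → D#3 (MIDI 51); F1 at fret 11 → E2 (MIDI 40).
51 − 40 = 11, so the two pitches are 11 semitones apart.

11 semitones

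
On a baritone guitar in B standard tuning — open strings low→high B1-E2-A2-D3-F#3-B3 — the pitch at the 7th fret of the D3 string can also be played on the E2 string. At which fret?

Fret 7 on D3 is MIDI 50 + 7 = 57 (A3). On the E2 string (open MIDI 40), that pitch is 57 − 40 = fret 17.

17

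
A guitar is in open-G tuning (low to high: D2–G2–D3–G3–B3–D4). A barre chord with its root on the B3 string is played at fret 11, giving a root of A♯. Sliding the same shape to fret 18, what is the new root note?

Moving from fret 11 to fret 18 shifts the root by 7 semitones.
A♯ up 7 semitones is F.

F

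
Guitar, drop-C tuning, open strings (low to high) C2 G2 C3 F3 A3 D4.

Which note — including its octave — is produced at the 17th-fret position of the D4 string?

G5

Each fret is one semitone, so D4 + 17 = G5.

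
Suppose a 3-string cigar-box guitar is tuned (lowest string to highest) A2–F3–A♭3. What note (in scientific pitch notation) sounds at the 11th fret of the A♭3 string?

G4

A♭3 is MIDI 56. Adding 11 gives 67, which is G4.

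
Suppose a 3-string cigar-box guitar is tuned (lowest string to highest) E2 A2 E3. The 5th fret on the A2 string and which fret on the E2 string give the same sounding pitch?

Fret 5 on A2 is MIDI 45 + 5 = 50 (D3). On the E2 string (open MIDI 40), that pitch is 50 − 40 = fret 10.

10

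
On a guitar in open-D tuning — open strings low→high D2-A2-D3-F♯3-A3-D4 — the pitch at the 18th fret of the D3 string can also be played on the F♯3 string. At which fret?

14

Fret 18 on D3 is MIDI 50 + 18 = 68 (G♯4). On the F♯3 string (open MIDI 54), that pitch is 68 − 54 = fret 14.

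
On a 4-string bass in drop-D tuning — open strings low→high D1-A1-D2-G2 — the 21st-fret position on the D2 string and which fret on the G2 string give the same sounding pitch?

Fret 21 on D2 is MIDI 38 + 21 = 59 (B3). On the G2 string (open MIDI 43), that pitch is 59 − 43 = fret 16.

16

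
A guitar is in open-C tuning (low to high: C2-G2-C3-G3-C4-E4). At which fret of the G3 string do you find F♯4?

11

F♯4 is 11 semitones above the open G3 (G–G#–A–A#–…–E–F–F#), so it sits at fret 11.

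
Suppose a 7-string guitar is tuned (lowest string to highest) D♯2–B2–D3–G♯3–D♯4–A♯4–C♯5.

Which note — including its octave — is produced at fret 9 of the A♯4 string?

Each fret is one semitone, so A♯4 + 9 = G5.

G5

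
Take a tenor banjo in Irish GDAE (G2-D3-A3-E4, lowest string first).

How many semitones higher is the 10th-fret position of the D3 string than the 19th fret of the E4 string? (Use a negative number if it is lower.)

D3 at fret 10 → C4 (MIDI 60); E4 at fret 19 → B5 (MIDI 83).
60 − 83 = -23, so the two pitches are 23 semitones apart.

-23 semitones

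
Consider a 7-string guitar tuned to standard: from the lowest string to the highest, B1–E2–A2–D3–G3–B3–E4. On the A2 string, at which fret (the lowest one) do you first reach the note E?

From A2, count semitones up the chromatic scale until reaching E: A–A#–B–C–C#–D–D#–E — 7 steps.

7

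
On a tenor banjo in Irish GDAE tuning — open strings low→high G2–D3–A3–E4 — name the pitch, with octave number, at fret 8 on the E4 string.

E4 is MIDI 64. Adding 8 gives 72, which is C5.

C5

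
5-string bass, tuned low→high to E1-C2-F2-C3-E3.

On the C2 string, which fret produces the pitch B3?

23

B3 is 23 semitones above the open C2 (C–C#–D–D#–…–A–A#–B), so it sits at fret 23.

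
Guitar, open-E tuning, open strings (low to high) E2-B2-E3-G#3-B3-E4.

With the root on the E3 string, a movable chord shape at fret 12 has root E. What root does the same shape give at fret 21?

C#

Moving from fret 12 to fret 21 shifts the root by 9 semitones.
E up 9 semitones is C#.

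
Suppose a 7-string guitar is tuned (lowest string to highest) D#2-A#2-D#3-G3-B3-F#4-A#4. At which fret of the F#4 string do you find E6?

E6 is 22 semitones above the open F#4 (F#–G–G#–A–…–D–D#–E), so it sits at fret 22.

22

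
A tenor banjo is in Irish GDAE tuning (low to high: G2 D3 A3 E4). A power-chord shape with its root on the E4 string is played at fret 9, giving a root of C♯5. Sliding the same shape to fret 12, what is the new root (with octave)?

E5

Moving from fret 9 to fret 12 shifts the root by 3 semitones.
C♯5 up 3 semitones is E5.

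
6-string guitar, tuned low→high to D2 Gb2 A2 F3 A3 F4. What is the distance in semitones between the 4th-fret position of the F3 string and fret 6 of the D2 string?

F3 at fret 4 → A3 (MIDI 57); D2 at fret 6 → Ab2 (MIDI 44).
57 − 44 = 13, so the two pitches are 13 semitones apart, with A3 the higher.

13 semitones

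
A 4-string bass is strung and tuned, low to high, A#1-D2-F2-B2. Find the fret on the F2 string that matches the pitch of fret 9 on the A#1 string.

2

Fret 9 on A#1 is MIDI 34 + 9 = 43 (G2). On the F2 string (open MIDI 41), that pitch is 43 − 41 = fret 2.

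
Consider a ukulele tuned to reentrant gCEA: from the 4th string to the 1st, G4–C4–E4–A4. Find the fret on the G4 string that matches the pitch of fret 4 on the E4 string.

1

E4 at fret 4 is E4 + 4 semitones = G#4.
The open G4 string is 3 semitones above the open E4, so the same pitch on the G4 string lies at fret 4 − 3 = 1.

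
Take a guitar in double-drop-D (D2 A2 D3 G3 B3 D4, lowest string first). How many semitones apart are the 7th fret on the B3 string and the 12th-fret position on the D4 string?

8 semitones

B3 at fret 7 → F#4 (MIDI 66); D4 at fret 12 → D5 (MIDI 74).
66 − 74 = -8, so the two pitches are 8 semitones apart, with D5 the higher.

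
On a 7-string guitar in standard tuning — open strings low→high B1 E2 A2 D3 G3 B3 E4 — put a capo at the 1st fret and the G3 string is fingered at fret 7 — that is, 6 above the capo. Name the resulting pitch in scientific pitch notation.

The capo raises the open G3 by 1 semitone to G#3; fretting 6 more gives G3 + 1 + 6 = G3 + 7 semitones = D4.

D4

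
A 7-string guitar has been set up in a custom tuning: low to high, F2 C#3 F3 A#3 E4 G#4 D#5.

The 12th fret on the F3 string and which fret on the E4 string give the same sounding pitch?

F3 at fret 12 is F3 + 12 semitones = F4.
The open E4 string is 11 semitones above the open F3, so the same pitch on the E4 string lies at fret 12 − 11 = 1.

1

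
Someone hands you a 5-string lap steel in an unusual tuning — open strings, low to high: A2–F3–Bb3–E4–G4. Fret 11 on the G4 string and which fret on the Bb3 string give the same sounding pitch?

G4 at fret 11 is G4 + 11 semitones = Gb5.
The open Bb3 string is 9 semitones below the open G4, so the same pitch on the Bb3 string lies at fret 11 + 9 = 20.

20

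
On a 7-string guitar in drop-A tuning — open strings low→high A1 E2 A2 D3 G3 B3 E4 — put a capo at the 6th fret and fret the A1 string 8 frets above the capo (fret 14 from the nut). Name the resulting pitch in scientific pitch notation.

The capo raises the open A1 by 6 semitones to D#2; fretting 8 more gives A1 + 6 + 8 = A1 + 14 semitones = B2.

B2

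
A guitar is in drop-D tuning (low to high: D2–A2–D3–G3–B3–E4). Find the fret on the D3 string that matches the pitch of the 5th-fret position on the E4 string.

E4 at fret 5 is E4 + 5 semitones = A4.
The open D3 string is 14 semitones below the open E4, so the same pitch on the D3 string lies at fret 5 + 14 = 19.

19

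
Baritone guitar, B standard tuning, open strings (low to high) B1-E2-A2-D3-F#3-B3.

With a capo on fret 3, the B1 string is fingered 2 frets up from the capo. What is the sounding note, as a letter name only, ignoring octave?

E

The capo raises the open B1 by 3 semitones to D2; fretting 2 more gives B1 + 3 + 2 = B1 + 5 semitones, landing on E.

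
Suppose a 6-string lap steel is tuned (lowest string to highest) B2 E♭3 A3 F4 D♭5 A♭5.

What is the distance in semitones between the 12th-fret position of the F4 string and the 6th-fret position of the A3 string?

14 semitones

F4 at fret 12 → F5 (MIDI 77); A3 at fret 6 → E♭4 (MIDI 63).
77 − 63 = 14, so the two pitches are 14 semitones apart, with F5 the higher.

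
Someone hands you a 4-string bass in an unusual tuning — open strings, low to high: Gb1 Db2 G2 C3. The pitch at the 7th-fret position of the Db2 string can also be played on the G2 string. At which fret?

1

Db2 at fret 7 is Db2 + 7 semitones = Ab2.
The open G2 string is 6 semitones above the open Db2, so the same pitch on the G2 string lies at fret 7 − 6 = 1.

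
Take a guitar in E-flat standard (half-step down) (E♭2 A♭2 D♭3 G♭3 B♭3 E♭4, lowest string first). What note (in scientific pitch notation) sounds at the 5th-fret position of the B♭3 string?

Each fret is one semitone, so B♭3 + 5 = E♭4.
(Equivalently spelled D♯4.)

E♭4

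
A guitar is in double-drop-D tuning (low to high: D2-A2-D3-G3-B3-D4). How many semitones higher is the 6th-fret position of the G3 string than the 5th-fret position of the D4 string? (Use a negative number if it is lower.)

G3 at fret 6 → C#4 (MIDI 61); D4 at fret 5 → G4 (MIDI 67).
61 − 67 = -6, so the two pitches are 6 semitones apart.

-6 semitones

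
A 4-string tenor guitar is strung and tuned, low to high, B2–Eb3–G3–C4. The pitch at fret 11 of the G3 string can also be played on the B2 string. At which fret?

Fret 11 on G3 is MIDI 55 + 11 = 66 (Gb4). On the B2 string (open MIDI 47), that pitch is 66 − 47 = fret 19.

19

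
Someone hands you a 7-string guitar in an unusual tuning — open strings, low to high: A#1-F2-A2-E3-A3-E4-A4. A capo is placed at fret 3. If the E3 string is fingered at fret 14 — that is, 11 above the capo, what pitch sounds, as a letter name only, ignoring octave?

The capo raises the open E3 by 3 semitones to G3; fretting 11 more gives E3 + 3 + 11 = E3 + 14 semitones, landing on F#.
(Also written Gb.)

F#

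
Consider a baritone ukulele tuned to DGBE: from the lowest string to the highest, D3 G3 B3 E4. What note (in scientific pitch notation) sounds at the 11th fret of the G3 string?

F♯4

G3 is MIDI 55. Adding 11 gives 66, which is F♯4.
(Equivalently spelled G♭4.)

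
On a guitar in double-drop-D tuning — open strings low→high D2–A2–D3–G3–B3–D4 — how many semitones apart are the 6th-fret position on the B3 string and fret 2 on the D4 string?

1 semitone

B3 at fret 6 → F4 (MIDI 65); D4 at fret 2 → E4 (MIDI 64).
65 − 64 = 1, so the two pitches are 1 semitone apart, with F4 the higher.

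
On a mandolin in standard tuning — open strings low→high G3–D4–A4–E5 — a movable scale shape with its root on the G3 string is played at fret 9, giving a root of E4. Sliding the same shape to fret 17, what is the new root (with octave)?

C5

Moving from fret 9 to fret 17 shifts the root by 8 semitones.
E4 up 8 semitones is C5.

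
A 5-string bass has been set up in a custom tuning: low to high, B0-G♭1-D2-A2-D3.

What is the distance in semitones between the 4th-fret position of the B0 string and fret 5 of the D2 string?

16 semitones

B0 at fret 4 → E♭1 (MIDI 27); D2 at fret 5 → G2 (MIDI 43).
27 − 43 = -16, so the two pitches are 16 semitones apart, with G2 the higher.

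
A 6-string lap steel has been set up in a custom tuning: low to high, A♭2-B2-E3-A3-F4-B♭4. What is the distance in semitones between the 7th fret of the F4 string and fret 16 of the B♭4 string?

F4 at fret 7 → C5 (MIDI 72); B♭4 at fret 16 → D6 (MIDI 86).
72 − 86 = -14, so the two pitches are 14 semitones apart, with D6 the higher.

14 semitones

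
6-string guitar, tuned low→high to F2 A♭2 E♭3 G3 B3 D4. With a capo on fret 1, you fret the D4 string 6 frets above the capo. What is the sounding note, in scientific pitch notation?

The capo raises the open D4 by 1 semitone to E♭4; fretting 6 more gives D4 + 1 + 6 = D4 + 7 semitones = A4.

A4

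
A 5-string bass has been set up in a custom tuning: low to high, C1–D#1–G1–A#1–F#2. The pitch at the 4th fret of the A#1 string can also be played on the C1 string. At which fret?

14

A#1 at fret 4 is A#1 + 4 semitones = D2.
The open C1 string is 10 semitones below the open A#1, so the same pitch on the C1 string lies at fret 4 + 10 = 14.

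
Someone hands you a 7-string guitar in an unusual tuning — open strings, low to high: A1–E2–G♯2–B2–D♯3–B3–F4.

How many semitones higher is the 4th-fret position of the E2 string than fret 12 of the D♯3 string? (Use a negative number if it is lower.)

E2 at fret 4 → G♯2 (MIDI 44); D♯3 at fret 12 → D♯4 (MIDI 63).
44 − 63 = -19, so the two pitches are 19 semitones apart.

-19 semitones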